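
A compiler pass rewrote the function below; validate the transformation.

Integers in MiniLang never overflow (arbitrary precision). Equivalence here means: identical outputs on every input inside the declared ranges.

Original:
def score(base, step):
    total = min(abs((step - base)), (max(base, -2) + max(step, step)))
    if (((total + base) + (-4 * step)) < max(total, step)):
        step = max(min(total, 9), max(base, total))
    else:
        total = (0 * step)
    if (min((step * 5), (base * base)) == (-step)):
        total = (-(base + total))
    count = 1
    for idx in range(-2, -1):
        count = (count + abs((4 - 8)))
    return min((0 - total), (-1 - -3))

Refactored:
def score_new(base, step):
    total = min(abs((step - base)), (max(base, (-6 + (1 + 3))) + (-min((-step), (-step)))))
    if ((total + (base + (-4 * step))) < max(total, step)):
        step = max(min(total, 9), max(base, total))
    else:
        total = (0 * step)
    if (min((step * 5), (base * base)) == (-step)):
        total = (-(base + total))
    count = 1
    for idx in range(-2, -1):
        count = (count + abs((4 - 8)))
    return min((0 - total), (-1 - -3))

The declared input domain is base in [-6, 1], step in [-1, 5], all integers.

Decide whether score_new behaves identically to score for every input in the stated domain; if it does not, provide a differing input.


The two versions differ — the changes include constant usage differs, arithmetic usage differs, min/max/abs usage differs.
Tracing base=-3, step=-1: score: total becomes -3; next (((total + base) + (-4 * step)) < max(total, step)) evaluates to true; next step becomes -3; next (min((step * 5), (base * base)) == (-step)) evaluates to false; next count becomes 1; next at idx=-2:; next count becomes 5; next final value 2 | score_new: total becomes -3; next ((total + (base + (-4 * step))) < max(total, step)) evaluates to true; next step becomes -3; next (min((step * 5), (base * base)) == (-step)) evaluates to false; next count becomes 1; next at idx=-2:; next count becomes 5; next final value 2 — matching result 2.
Sweeping the whole domain (56 inputs) finds no disagreement.
verdict: equivalent


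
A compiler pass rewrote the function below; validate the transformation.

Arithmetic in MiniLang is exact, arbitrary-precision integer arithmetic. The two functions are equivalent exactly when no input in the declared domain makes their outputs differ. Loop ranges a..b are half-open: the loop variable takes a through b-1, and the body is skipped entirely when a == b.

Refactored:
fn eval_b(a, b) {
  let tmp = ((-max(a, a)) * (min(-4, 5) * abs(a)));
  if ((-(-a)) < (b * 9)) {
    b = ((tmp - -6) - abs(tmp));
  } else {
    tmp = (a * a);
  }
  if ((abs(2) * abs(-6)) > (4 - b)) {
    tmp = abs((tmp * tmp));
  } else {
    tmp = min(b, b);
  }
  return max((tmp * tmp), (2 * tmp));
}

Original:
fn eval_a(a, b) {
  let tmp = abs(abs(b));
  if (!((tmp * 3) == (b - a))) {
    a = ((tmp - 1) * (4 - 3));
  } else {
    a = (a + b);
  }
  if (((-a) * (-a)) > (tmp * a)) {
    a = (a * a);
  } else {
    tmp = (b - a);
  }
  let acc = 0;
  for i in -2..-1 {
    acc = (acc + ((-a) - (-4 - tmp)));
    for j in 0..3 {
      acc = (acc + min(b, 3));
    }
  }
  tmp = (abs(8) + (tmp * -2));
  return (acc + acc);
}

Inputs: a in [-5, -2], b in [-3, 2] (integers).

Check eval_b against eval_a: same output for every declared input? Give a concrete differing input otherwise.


Consider the input a=-5, b=-3.
eval_a: tmp := 3 | (!((tmp * 3) == (b - a))): true | a := 2 | (((-a) * (-a)) > (tmp * a)): false | tmp := -5 | acc := 0 | iter i=-2: | acc := -3 | iter j=0: | acc := -6 | iter j=1: | acc := -9 | iter j=2: | acc := -12 | tmp := 18 | result -24
eval_b: tmp := -100 | ((-(-a)) < (b * 9)): false | tmp := 25 | ((abs(2) * abs(-6)) > (4 - b)): true | tmp := 625 | result 390625
-24 and 390625 differ, so these are not the same function on this domain.
verdict: not equivalent; witness: a=-5, b=-3


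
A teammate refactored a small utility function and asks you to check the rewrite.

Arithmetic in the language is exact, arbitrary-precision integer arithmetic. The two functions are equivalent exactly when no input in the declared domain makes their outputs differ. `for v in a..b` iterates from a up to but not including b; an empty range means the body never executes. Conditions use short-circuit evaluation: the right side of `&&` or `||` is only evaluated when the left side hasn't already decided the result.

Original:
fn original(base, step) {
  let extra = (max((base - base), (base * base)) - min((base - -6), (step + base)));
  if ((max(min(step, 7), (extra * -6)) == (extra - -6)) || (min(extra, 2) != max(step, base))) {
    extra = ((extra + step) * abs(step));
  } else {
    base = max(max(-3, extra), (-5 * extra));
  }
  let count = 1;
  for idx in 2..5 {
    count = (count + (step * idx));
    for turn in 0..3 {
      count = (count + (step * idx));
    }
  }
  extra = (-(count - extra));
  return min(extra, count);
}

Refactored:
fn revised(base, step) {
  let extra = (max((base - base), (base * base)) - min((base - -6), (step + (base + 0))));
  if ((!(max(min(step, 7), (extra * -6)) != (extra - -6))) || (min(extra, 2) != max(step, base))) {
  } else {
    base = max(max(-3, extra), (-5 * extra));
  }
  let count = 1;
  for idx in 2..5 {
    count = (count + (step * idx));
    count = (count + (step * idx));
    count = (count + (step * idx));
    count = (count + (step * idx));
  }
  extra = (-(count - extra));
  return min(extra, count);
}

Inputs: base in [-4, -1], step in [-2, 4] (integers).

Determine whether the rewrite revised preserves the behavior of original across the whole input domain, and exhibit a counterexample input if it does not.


Run the pair on base=-4, step=0.
original: extra := 20 | ((max(min(step, 7), (extra * -6)) == (extra - -6)) || (min(extra, 2) != max(step, base))): true | extra := 0 | count := 1 | iter idx=2: | count := 1 | iter turn=0: | count := 1 | iter turn=1: | count := 1 | iter turn=2: | count := 1 | iter idx=3: | count := 1 | iter turn=0: | count := 1 | iter turn=1: | count := 1 | iter turn=2: | count := 1 | iter idx=4: | count := 1 | iter turn=0: | count := 1 | iter turn=1: | count := 1 | iter turn=2: | count := 1 | extra := -1 | result -1
revised: extra := 20 | ((!(max(min(step, 7), (extra * -6)) != (extra - -6))) || (min(extra, 2) != max(step, base))): true | count := 1 | iter idx=2: | count := 1 | count := 1 | count := 1 | count := 1 | iter idx=3: | count := 1 | count := 1 | count := 1 | count := 1 | iter idx=4: | count := 1 | count := 1 | count := 1 | count := 1 | extra := 19 | result 1
-1 against 1: the behavior changed.
verdict: not equivalent; witness: base=-4, step=0


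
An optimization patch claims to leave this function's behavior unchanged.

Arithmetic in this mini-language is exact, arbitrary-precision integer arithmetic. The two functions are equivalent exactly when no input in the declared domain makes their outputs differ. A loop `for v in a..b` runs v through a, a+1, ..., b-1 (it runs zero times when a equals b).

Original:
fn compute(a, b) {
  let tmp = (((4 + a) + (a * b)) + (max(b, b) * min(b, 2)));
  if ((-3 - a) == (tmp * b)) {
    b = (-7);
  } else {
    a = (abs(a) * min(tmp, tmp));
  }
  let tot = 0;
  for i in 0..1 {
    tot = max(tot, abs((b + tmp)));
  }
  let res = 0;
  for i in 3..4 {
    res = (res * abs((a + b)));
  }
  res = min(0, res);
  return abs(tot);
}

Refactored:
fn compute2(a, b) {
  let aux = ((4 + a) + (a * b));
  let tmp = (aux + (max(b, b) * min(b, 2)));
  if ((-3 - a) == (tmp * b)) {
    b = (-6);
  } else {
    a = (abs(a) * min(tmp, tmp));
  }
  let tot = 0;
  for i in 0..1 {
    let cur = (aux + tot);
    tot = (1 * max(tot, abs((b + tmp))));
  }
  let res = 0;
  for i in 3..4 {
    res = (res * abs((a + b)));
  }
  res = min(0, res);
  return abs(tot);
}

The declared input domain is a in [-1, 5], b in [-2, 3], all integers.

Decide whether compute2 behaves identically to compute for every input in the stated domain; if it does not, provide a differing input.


The rewrite breaks on a=2, b=-1, where the results are 2 and 1.
compute: tmp = 5; ((-3 - a) == (tmp * b)) -> true; b = -7; tot = 0; [i=0]; tot = 2; res = 0; [i=3]; res = 0; res = 0; return 2
compute2: aux = 4; tmp = 5; ((-3 - a) == (tmp * b)) -> true; b = -6; tot = 0; [i=0]; cur = 4; tot = 1; res = 0; [i=3]; res = 0; res = 0; return 1
verdict: not equivalent; witness: a=2, b=-1


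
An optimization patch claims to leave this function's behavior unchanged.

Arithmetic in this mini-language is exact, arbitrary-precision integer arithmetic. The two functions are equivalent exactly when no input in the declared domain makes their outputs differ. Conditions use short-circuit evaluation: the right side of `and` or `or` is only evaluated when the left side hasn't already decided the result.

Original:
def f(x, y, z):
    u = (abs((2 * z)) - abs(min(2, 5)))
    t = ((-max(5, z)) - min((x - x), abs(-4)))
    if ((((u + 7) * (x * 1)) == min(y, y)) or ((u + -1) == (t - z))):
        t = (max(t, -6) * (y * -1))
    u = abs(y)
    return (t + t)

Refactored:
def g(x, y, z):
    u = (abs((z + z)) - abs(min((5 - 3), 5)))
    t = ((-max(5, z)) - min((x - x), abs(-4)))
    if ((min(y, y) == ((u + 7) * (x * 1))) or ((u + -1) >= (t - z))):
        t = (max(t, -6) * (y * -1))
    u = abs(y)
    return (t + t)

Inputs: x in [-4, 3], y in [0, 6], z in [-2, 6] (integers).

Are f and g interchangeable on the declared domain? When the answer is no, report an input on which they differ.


Input x=-4, y=0, z=-2: -10 from f versus 0 from g.
verdict: not equivalent; witness: x=-4, y=0, z=-2


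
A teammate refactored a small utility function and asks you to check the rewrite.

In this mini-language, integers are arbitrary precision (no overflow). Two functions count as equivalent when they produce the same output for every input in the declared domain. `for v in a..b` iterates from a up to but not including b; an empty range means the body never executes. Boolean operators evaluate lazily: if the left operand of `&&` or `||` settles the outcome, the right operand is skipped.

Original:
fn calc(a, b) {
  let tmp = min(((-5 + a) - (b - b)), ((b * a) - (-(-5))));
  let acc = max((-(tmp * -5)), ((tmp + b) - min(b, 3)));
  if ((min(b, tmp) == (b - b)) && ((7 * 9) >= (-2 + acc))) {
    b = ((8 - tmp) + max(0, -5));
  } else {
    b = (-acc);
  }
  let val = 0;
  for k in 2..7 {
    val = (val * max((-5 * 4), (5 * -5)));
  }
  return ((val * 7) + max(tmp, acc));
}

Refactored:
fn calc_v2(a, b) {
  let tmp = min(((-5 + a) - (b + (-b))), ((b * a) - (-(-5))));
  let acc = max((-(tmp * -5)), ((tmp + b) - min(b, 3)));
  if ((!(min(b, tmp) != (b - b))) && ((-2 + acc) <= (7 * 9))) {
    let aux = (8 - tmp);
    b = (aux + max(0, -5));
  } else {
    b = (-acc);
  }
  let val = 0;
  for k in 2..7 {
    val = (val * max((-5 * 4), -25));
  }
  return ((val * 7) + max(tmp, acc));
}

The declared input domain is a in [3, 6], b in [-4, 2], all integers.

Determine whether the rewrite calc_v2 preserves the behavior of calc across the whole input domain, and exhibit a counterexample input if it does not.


Reading the diff, among the changes: local variable names differ; also statement counts differ; also arithmetic usage differs; also comparison usage differs; also boolean connective usage differs; also constant usage differs.
As a probe, take a=3, b=-4: calc runs tmp=-17, then acc=-17, then ((min(b, tmp) == (b - b)) && ((7 * 9) >= (-2 + acc))) is false, then b=17, then val=0, then (k=2), then val=0, then (k=3), then val=0, then (k=4), then val=0, then (k=5), then val=0, then (k=6), then val=0, then returns -17; calc_v2 runs tmp=-17, then acc=-17, then ((!(min(b, tmp) != (b - b))) && ((-2 + acc) <= (7 * 9))) is false, then b=17, then val=0, then (k=2), then val=0, then (k=3), then val=0, then (k=4), then val=0, then (k=5), then val=0, then (k=6), then val=0, then returns -17; both end at -17.
Across all 28 domain points the two functions coincide.
verdict: equivalent


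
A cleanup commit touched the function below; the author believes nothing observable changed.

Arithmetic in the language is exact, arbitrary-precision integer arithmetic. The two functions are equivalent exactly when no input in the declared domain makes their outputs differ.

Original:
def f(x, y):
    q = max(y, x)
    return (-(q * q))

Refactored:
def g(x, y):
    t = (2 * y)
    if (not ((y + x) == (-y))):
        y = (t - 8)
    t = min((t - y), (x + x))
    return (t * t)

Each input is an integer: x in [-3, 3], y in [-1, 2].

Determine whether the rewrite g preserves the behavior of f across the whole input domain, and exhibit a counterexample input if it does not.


Evaluate both at x=-3, y=-1.
f: q := -1 | result -1
g: t := -2 | (not ((y + x) == (-y))): true | y := -10 | t := -6 | result 36
-1 and 36 differ, so these are not the same function on this domain.
verdict: not equivalent; witness: x=-3, y=-1


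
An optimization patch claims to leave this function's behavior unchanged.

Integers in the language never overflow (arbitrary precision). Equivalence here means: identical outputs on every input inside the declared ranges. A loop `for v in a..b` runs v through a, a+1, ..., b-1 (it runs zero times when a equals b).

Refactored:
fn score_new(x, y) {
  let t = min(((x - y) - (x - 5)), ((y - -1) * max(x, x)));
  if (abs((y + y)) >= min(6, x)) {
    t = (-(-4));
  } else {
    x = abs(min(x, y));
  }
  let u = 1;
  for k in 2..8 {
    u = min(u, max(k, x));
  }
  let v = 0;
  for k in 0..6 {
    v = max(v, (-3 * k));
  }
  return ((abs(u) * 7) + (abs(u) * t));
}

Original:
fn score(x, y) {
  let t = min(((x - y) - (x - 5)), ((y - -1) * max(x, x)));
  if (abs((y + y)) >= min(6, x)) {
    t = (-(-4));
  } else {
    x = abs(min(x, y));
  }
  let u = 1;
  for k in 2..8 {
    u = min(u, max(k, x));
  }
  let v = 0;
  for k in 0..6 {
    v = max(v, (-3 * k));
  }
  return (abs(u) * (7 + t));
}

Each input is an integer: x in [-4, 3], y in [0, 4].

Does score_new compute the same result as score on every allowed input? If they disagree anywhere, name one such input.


The two versions differ — the changes include arithmetic usage differs, plus min/max/abs usage differs.
As a probe, take x=-4, y=2: score runs t := -12 | (abs((y + y)) >= min(6, x)): true | t := 4 | u := 1 | iter k=2: | u := 1 | iter k=3: | u := 1 | iter k=4: | u := 1 | iter k=5: | u := 1 | iter k=6: | u := 1 | iter k=7: | u := 1 | v := 0 | iter k=0: | v := 0 | iter k=1: | v := 0 | iter k=2: | v := 0 | iter k=3: | v := 0 | iter k=4: | v := 0 | iter k=5: | v := 0 | result 11; score_new runs t := -12 | (abs((y + y)) >= min(6, x)): true | t := 4 | u := 1 | iter k=2: | u := 1 | iter k=3: | u := 1 | iter k=4: | u := 1 | iter k=5: | u := 1 | iter k=6: | u := 1 | iter k=7: | u := 1 | v := 0 | iter k=0: | v := 0 | iter k=1: | v := 0 | iter k=2: | v := 0 | iter k=3: | v := 0 | iter k=4: | v := 0 | iter k=5: | v := 0 | result 11; both end at 11.
Sweeping the whole domain (40 inputs) finds no disagreement.
verdict: equivalent


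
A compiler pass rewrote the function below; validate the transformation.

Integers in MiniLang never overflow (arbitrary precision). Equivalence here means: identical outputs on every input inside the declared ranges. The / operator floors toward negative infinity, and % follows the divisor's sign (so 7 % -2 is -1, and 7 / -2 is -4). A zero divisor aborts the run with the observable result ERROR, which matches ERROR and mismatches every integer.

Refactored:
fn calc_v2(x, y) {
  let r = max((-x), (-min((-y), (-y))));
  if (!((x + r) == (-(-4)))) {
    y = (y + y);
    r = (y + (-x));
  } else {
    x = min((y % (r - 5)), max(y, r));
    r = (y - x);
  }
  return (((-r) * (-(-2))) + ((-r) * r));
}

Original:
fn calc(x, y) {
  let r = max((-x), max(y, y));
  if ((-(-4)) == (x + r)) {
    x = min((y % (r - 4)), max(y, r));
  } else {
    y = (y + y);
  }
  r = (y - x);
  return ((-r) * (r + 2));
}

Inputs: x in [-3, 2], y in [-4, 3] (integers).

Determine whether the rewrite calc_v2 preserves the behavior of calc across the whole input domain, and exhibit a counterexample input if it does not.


On input x=1, y=3, calc returns -15 while calc_v2 returns -24.
verdict: not equivalent; witness: x=1, y=3


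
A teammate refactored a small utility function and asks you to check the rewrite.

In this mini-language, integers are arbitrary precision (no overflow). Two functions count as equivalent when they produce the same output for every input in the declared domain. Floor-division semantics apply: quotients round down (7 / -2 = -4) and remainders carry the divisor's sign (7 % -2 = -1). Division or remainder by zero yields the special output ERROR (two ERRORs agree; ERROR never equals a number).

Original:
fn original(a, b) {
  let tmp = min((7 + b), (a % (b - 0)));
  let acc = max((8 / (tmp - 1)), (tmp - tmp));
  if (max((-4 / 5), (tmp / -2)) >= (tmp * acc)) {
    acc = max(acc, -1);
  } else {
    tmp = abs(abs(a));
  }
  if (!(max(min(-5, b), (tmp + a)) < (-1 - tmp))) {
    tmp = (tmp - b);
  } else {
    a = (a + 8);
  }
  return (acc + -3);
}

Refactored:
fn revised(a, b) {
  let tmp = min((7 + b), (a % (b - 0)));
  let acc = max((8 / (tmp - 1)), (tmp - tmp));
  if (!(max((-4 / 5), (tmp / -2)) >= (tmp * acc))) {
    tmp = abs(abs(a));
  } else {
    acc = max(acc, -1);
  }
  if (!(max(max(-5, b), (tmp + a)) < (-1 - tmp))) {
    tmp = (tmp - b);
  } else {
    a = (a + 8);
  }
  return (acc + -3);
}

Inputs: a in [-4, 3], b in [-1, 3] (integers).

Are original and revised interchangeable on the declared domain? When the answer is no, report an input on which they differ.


Although `min(-5, b)` became `max(-5, b)`, no input in the stated domain can expose it; all 40 inputs agree.
verdict: equivalent


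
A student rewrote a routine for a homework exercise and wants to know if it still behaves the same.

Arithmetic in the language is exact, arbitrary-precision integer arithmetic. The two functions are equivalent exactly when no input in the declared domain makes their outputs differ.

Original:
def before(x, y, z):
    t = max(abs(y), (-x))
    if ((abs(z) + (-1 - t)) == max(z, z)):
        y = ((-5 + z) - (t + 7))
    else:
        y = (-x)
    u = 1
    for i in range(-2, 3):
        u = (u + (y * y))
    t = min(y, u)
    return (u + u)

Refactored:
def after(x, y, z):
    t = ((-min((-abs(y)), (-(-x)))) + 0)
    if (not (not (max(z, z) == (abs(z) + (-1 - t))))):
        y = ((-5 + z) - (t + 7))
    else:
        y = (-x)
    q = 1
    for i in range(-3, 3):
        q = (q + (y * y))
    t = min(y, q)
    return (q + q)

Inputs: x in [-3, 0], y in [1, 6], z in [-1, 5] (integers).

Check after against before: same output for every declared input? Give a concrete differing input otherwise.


Consider the input x=-3, y=1, z=-1.
before: t := 3 | ((abs(z) + (-1 - t)) == max(z, z)): false | y := 3 | u := 1 | iter i=-2: | u := 10 | iter i=-1: | u := 19 | iter i=0: | u := 28 | iter i=1: | u := 37 | iter i=2: | u := 46 | t := 3 | result 92
after: t := 3 | (not (not (max(z, z) == (abs(z) + (-1 - t))))): false | y := 3 | q := 1 | iter i=-3: | q := 10 | iter i=-2: | q := 19 | iter i=-1: | q := 28 | iter i=0: | q := 37 | iter i=1: | q := 46 | iter i=2: | q := 55 | t := 3 | result 110
92 vs 110 — the two versions disagree here.
verdict: not equivalent; witness: x=-3, y=1, z=-1


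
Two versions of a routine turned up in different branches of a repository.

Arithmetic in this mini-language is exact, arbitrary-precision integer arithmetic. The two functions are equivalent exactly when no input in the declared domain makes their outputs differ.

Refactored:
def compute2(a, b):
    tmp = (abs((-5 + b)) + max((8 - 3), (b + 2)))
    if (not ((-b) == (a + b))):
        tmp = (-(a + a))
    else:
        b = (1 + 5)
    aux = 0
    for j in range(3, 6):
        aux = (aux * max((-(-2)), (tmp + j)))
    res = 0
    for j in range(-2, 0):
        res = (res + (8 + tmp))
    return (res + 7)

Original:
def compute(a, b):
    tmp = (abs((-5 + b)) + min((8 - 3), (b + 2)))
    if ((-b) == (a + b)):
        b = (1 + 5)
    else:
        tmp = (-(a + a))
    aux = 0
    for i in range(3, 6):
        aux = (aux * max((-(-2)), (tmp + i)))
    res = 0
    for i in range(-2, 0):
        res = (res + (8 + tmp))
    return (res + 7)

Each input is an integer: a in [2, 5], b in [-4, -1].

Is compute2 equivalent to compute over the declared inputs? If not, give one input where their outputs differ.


These are not equivalent — on a=2, b=-1 the outputs split (37 vs 45).
compute: tmp=7, then ((-b) == (a + b)) is true, then b=6, then aux=0, then (i=3), then aux=0, then (i=4), then aux=0, then (i=5), then aux=0, then res=0, then (i=-2), then res=15, then (i=-1), then res=30, then returns 37
compute2: tmp=11, then (not ((-b) == (a + b))) is false, then b=6, then aux=0, then (j=3), then aux=0, then (j=4), then aux=0, then (j=5), then aux=0, then res=0, then (j=-2), then res=19, then (j=-1), then res=38, then returns 45
verdict: not equivalent; witness: a=2, b=-1


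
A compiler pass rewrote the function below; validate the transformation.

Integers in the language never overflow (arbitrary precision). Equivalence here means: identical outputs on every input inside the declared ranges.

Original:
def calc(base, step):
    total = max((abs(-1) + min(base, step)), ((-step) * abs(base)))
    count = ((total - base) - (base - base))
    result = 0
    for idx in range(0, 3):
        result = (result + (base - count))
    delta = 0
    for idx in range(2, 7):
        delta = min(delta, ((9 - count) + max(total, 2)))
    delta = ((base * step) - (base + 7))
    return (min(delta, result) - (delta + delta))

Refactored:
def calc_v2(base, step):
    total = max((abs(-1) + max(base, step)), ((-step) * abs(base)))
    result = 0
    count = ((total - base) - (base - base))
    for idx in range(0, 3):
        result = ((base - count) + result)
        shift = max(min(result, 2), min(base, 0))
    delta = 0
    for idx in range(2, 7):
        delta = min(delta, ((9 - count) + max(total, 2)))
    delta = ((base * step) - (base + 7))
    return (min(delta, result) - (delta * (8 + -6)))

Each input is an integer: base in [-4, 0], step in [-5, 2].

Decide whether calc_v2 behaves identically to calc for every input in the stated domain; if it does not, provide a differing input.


The rewrite breaks on base=-4, step=0, where the results are -18 and -21.
calc: total=0, then count=4, then result=0, then (idx=0), then result=-8, then (idx=1), then result=-16, then (idx=2), then result=-24, then delta=0, then (idx=2), then delta=0, then (idx=3), then delta=0, then (idx=4), then delta=0, then (idx=5), then delta=0, then (idx=6), then delta=0, then delta=-3, then returns -18
calc_v2: total=1, then result=0, then count=5, then (idx=0), then result=-9, then shift=-4, then (idx=1), then result=-18, then shift=-4, then (idx=2), then result=-27, then shift=-4, then delta=0, then (idx=2), then delta=0, then (idx=3), then delta=0, then (idx=4), then delta=0, then (idx=5), then delta=0, then (idx=6), then delta=0, then delta=-3, then returns -21
verdict: not equivalent; witness: base=-4, step=0


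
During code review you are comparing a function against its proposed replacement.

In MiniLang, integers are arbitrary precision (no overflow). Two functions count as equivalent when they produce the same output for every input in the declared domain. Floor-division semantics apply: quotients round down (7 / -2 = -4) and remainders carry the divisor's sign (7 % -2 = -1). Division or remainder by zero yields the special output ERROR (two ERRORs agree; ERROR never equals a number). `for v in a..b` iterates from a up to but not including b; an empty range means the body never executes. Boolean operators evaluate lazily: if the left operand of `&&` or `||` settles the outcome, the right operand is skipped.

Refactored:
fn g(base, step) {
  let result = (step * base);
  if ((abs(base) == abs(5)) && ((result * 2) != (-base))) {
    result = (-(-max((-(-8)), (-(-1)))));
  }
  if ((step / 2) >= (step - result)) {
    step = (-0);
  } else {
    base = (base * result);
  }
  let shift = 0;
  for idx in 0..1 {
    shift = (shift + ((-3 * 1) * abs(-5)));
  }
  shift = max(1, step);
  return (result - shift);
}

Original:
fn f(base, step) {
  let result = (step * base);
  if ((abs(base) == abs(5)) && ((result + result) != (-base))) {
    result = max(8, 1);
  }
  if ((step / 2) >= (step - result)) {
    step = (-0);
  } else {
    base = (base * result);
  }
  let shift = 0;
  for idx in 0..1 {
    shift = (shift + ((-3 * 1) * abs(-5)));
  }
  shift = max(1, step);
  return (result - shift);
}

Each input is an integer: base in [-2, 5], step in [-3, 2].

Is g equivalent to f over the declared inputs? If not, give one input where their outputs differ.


The two are interchangeable: arithmetic usage differs, plus constant usage differs, and every declared input agrees.
Tracing base=-1, step=2: f: result := -2 | ((abs(base) == abs(5)) && ((result + result) != (-base))): false | ((step / 2) >= (step - result)): false | base := 2 | shift := 0 | iter idx=0: | shift := -15 | shift := 2 | result -4 | g: result := -2 | ((abs(base) == abs(5)) && ((result * 2) != (-base))): false | ((step / 2) >= (step - result)): false | base := 2 | shift := 0 | iter idx=0: | shift := -15 | shift := 2 | result -4 — matching result -4.
Checked all 48 inputs in the declared domain: the outputs agree on every one.
verdict: equivalent


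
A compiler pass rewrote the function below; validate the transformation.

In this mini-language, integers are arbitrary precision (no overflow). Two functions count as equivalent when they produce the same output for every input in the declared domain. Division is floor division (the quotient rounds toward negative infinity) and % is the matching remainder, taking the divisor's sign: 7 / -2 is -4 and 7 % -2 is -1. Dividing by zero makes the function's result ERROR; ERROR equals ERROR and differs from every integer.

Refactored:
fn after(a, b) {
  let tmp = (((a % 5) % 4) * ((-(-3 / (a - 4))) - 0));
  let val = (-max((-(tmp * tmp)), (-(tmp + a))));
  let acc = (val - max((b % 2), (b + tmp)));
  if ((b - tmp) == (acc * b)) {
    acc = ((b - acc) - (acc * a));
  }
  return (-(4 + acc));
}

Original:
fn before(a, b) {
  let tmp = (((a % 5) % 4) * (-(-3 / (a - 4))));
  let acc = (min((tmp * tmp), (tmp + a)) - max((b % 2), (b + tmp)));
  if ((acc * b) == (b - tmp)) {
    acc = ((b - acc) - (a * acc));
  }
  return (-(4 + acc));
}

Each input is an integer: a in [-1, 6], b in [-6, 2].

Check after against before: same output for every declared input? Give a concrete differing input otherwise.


This is a faithful refactor — statement counts differ, constant usage differs, min/max/abs usage differs, arithmetic usage differs, local variable names differ, but the computed results match everywhere.
Tracing a=4, b=-1: before: a zero divisor aborts: ERROR | after: a zero divisor aborts: ERROR — matching result ERROR.
Every one of the 72 inputs gives matching results.
verdict: equivalent


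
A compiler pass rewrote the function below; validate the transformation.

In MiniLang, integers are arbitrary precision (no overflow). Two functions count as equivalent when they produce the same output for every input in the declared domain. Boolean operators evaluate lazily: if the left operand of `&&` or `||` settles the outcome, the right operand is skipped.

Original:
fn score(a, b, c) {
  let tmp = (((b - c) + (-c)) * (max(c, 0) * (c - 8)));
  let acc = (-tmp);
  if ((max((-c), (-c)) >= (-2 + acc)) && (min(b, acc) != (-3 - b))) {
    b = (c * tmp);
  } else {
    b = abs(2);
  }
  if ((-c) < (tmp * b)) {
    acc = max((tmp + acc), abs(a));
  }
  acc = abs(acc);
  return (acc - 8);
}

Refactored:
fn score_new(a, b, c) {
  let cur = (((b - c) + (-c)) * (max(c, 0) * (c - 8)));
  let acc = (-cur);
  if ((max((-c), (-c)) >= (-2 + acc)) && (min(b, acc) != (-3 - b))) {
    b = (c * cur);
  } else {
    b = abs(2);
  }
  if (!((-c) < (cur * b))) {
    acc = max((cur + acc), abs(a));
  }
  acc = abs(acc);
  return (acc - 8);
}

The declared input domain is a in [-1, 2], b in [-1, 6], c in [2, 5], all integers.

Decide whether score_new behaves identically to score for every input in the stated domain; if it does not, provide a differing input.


Not equivalent: a=-1, b=-1, c=2 separates them (-7 vs 52).
score: tmp becomes 60; next acc becomes -60; next ((max((-c), (-c)) >= (-2 + acc)) && (min(b, acc) != (-3 - b))) evaluates to true; next b becomes 120; next ((-c) < (tmp * b)) evaluates to true; next acc becomes 1; next acc becomes 1; next final value -7
score_new: cur becomes 60; next acc becomes -60; next ((max((-c), (-c)) >= (-2 + acc)) && (min(b, acc) != (-3 - b))) evaluates to true; next b becomes 120; next (!((-c) < (cur * b))) evaluates to false; next acc becomes 60; next final value 52
verdict: not equivalent; witness: a=-1, b=-1, c=2


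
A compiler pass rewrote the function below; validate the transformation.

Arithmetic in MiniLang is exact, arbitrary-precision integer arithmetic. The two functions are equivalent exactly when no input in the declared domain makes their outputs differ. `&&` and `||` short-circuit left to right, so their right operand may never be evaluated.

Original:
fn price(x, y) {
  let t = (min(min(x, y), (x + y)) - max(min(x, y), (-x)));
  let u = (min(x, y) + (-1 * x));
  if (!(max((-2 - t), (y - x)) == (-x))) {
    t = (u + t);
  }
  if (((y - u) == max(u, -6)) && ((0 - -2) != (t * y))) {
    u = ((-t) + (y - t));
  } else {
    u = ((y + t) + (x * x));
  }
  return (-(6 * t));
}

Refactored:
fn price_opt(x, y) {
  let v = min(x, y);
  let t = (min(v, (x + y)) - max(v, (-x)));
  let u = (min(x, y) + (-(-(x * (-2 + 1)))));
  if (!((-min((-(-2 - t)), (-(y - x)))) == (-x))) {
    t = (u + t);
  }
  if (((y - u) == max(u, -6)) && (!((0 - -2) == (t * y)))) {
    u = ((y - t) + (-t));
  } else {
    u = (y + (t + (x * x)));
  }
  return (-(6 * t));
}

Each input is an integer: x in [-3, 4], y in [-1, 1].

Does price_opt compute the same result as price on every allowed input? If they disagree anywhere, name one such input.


Equivalent — the differences include arithmetic usage differs; statement counts differ; comparison usage differs; local variable names differ; min/max/abs usage differs; constant usage differs; boolean connective usage differs, yet no declared input distinguishes the two.
One worked example (x=2, y=-1) — price: t = 0; u = -3; (!(max((-2 - t), (y - x)) == (-x))) -> false; (((y - u) == max(u, -6)) && ((0 - -2) != (t * y))) -> false; u = 3; return 0; price_opt: v = -1; t = 0; u = -3; (!((-min((-(-2 - t)), (-(y - x)))) == (-x))) -> false; (((y - u) == max(u, -6)) && (!((0 - -2) == (t * y)))) -> false; u = 3; return 0; agreement on 0.
Across all 24 domain points the two functions coincide.
verdict: equivalent


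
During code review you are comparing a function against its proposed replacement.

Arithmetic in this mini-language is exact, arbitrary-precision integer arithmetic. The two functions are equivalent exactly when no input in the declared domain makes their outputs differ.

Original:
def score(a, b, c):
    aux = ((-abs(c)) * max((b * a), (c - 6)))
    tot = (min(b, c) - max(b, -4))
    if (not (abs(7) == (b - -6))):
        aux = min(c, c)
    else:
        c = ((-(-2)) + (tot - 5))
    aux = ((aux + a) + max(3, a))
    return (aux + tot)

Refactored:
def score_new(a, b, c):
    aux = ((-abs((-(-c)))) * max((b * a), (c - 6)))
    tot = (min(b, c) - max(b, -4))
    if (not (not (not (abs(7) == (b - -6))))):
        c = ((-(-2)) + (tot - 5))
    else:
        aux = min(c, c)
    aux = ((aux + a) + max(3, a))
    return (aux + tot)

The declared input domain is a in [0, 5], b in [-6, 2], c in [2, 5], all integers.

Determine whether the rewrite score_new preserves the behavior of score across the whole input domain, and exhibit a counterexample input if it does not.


These are not equivalent — on a=0, b=-6, c=2 the outputs split (3 vs 1).
score: aux=0, then tot=-2, then (not (abs(7) == (b - -6))) is true, then aux=2, then aux=5, then returns 3
score_new: aux=0, then tot=-2, then (not (not (not (abs(7) == (b - -6))))) is true, then c=-5, then aux=3, then returns 1
verdict: not equivalent; witness: a=0, b=-6, c=2


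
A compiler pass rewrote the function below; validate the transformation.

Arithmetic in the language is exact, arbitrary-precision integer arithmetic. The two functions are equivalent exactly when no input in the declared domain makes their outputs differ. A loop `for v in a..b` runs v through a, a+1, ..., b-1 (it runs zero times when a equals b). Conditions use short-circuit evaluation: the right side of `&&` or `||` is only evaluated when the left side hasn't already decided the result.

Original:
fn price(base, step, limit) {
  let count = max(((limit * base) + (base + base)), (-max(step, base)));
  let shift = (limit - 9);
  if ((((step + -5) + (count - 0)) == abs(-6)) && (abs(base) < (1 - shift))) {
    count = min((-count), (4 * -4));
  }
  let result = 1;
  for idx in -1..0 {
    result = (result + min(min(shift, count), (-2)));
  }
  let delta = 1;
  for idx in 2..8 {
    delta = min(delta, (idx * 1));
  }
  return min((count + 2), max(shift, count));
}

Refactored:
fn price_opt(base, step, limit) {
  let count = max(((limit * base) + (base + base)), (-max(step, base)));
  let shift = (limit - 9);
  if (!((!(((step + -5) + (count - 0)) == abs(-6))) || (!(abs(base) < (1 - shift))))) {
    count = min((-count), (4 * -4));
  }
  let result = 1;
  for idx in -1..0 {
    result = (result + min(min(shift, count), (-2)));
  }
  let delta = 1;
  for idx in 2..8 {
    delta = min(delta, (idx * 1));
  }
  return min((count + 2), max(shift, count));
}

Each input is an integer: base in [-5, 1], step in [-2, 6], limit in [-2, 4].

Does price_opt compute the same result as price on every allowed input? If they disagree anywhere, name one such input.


Although boolean connective usage differs, 441/441 inputs agree.
verdict: equivalent


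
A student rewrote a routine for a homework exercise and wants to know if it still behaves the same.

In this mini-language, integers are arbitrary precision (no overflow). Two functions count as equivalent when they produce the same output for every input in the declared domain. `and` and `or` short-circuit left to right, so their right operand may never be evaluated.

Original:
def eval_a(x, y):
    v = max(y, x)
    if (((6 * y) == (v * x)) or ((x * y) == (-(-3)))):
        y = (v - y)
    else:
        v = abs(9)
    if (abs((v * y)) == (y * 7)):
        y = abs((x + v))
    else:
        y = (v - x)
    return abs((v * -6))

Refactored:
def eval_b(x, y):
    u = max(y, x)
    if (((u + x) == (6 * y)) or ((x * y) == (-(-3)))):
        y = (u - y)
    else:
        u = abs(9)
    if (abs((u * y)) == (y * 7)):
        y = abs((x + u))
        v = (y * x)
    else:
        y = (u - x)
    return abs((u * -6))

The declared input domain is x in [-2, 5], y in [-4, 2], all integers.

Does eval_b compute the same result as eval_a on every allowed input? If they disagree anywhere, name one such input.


These are not equivalent — on x=-2, y=0 the outputs split (0 vs 54).
eval_a: v=0, then (((6 * y) == (v * x)) or ((x * y) == (-(-3)))) is true, then y=0, then (abs((v * y)) == (y * 7)) is true, then y=2, then returns 0
eval_b: u=0, then (((u + x) == (6 * y)) or ((x * y) == (-(-3)))) is false, then u=9, then (abs((u * y)) == (y * 7)) is true, then y=7, then v=-14, then returns 54
verdict: not equivalent; witness: x=-2, y=0


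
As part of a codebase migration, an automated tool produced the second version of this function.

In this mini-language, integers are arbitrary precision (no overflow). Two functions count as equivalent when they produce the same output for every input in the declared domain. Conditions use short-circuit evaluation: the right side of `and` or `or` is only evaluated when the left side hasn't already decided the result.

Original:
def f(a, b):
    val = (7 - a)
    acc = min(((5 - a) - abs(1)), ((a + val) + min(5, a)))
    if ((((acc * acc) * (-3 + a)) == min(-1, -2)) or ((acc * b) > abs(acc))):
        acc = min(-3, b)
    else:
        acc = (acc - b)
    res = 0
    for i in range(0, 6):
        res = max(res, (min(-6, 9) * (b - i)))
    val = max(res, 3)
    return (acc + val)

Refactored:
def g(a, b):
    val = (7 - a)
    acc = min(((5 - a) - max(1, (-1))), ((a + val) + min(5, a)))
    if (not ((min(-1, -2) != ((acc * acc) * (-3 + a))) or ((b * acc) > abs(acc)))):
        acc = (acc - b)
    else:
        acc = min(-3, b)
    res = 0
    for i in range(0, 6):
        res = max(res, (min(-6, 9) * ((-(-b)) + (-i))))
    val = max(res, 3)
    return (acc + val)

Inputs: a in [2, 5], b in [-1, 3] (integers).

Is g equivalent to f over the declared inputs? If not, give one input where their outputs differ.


Consider the input a=2, b=-1.
f: val = 5; acc = 2; ((((acc * acc) * (-3 + a)) == min(-1, -2)) or ((acc * b) > abs(acc))) -> false; acc = 3; res = 0; [i=0]; res = 6; [i=1]; res = 12; [i=2]; res = 18; [i=3]; res = 24; [i=4]; res = 30; [i=5]; res = 36; val = 36; return 39
g: val = 5; acc = 2; (not ((min(-1, -2) != ((acc * acc) * (-3 + a))) or ((b * acc) > abs(acc)))) -> false; acc = -3; res = 0; [i=0]; res = 6; [i=1]; res = 12; [i=2]; res = 18; [i=3]; res = 24; [i=4]; res = 30; [i=5]; res = 36; val = 36; return 33
39 != 33, so the rewrite changes behavior.
verdict: not equivalent; witness: a=2, b=-1


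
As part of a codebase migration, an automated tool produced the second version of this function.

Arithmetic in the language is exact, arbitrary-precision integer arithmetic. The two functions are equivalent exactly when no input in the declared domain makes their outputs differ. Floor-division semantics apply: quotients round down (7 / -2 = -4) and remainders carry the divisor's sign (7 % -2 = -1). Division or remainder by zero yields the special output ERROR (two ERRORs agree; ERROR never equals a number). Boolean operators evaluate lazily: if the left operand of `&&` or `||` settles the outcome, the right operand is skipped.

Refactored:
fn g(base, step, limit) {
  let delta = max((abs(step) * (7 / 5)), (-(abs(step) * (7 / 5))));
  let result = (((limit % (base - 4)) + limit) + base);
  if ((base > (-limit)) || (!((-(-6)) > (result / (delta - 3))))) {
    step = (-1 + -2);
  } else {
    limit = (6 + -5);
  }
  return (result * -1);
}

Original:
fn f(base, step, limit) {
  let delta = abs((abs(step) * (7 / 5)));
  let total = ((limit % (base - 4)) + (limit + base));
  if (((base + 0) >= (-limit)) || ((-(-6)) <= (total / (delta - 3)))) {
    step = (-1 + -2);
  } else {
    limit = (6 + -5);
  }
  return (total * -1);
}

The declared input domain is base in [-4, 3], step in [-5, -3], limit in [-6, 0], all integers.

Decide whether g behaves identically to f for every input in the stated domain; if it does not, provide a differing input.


Run the pair on base=0, step=-3, limit=0.
f: delta becomes 3; next total becomes 0; next (((base + 0) >= (-limit)) || ((-(-6)) <= (total / (delta - 3)))) evaluates to true; next step becomes -3; next final value 0
g: delta becomes 3; next result becomes 0; next hits division by zero so the output is ERROR
0 != ERROR, so the rewrite changes behavior.
verdict: not equivalent; witness: base=0, step=-3, limit=0


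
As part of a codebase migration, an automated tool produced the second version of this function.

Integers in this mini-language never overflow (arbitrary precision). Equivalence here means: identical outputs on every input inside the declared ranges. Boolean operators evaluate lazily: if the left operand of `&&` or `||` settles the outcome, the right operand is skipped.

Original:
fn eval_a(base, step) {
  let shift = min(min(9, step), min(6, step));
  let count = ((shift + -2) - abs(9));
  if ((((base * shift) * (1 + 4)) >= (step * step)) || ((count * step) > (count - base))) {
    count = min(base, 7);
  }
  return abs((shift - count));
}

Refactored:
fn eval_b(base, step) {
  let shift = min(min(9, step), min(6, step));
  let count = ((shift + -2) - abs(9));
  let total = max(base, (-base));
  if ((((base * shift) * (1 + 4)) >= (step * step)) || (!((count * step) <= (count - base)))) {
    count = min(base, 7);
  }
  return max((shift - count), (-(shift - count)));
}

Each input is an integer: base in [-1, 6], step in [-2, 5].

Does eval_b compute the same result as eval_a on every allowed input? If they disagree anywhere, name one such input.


This is a faithful refactor — statement counts differ; and local variable names differ; and min/max/abs usage differs; and boolean connective usage differs; and comparison usage differs; and arithmetic usage differs, but the computed results match everywhere.
Spot check at base=3, step=-2 — eval_a: shift = -2; count = -13; ((((base * shift) * (1 + 4)) >= (step * step)) || ((count * step) > (count - base))) -> true; count = 3; return 5. eval_b: shift = -2; count = -13; total = 3; ((((base * shift) * (1 + 4)) >= (step * step)) || (!((count * step) <= (count - base)))) -> true; count = 3; return 5. Both give 5.
Every one of the 64 inputs gives matching results.
verdict: equivalent
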